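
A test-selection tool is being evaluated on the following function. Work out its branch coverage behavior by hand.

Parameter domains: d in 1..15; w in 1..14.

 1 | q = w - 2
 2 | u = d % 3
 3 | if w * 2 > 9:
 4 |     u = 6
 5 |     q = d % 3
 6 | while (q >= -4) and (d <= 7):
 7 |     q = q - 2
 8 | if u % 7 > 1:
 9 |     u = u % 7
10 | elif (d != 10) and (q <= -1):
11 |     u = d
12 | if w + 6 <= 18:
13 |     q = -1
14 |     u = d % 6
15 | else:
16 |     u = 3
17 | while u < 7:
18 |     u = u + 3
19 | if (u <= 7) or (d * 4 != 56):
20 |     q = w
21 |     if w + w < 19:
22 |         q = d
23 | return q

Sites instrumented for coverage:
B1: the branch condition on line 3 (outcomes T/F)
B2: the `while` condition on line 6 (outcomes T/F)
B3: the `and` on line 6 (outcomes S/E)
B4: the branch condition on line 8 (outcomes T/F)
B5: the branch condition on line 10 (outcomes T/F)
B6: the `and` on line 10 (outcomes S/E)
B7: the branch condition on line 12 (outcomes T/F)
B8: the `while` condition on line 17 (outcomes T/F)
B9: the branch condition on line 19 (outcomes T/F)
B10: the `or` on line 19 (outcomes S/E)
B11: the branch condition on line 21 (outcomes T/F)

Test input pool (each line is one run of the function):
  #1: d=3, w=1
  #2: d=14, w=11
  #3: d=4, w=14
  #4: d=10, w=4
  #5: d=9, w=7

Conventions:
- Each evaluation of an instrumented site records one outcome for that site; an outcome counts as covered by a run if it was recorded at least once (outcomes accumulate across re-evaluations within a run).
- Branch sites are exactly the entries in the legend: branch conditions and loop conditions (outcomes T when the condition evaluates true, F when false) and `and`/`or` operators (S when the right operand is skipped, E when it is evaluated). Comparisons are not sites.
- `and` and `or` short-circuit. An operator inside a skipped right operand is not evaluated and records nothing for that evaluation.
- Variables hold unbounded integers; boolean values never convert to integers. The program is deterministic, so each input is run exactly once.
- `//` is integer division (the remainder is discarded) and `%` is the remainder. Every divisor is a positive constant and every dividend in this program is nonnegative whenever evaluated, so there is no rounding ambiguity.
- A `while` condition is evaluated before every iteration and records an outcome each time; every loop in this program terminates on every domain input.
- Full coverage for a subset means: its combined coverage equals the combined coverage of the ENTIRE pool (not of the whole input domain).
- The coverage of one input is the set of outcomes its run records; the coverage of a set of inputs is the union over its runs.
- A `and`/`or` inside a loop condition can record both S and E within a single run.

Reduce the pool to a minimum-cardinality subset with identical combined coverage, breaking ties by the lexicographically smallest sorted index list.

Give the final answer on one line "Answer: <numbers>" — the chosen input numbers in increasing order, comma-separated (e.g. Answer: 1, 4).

#1 (d=3, w=1) -> covered: B1=F, B2=T, B2=F, B3=S, B3=E, B4=F, B5=T, B6=E, B7=T, B8=T, B8=F, B9=T, B10=E, B11=T
#2 (d=14, w=11) -> covered: B1=T, B2=F, B3=E, B4=T, B7=T, B8=T, B8=F, B9=F, B10=E
#3 (d=4, w=14) -> covered: B1=T, B2=T, B2=F, B3=S, B3=E, B4=T, B7=F, B8=T, B8=F, B9=T, B10=E, B11=F
#4 (d=10, w=4) -> covered: B1=F, B2=F, B3=E, B4=F, B5=F, B6=S, B7=T, B8=T, B8=F, B9=T, B10=S, B11=T
#5 (d=9, w=7) -> covered: B1=T, B2=F, B3=E, B4=T, B7=T, B8=T, B8=F, B9=T, B10=E, B11=T
together the pool reaches 22 outcomes: B1=T, B1=F, B2=T, B2=F, B3=S, B3=E, B4=T, B4=F, B5=T, B5=F, B6=S, B6=E, B7=T, B7=F, B8=T, B8=F, B9=T, B9=F, B10=S, B10=E, B11=T, B11=F
no size-1 subset reaches all 22 outcomes (best union: 14/22)
no size-2 subset reaches all 22 outcomes (best union: 19/22)
no size-3 subset reaches all 22 outcomes (best union: 21/22)
at size 4, {1, 2, 3, 4} reaches all 22 outcomes; every lexicographically earlier size-4 subset fails

Answer: 1, 2, 3, 4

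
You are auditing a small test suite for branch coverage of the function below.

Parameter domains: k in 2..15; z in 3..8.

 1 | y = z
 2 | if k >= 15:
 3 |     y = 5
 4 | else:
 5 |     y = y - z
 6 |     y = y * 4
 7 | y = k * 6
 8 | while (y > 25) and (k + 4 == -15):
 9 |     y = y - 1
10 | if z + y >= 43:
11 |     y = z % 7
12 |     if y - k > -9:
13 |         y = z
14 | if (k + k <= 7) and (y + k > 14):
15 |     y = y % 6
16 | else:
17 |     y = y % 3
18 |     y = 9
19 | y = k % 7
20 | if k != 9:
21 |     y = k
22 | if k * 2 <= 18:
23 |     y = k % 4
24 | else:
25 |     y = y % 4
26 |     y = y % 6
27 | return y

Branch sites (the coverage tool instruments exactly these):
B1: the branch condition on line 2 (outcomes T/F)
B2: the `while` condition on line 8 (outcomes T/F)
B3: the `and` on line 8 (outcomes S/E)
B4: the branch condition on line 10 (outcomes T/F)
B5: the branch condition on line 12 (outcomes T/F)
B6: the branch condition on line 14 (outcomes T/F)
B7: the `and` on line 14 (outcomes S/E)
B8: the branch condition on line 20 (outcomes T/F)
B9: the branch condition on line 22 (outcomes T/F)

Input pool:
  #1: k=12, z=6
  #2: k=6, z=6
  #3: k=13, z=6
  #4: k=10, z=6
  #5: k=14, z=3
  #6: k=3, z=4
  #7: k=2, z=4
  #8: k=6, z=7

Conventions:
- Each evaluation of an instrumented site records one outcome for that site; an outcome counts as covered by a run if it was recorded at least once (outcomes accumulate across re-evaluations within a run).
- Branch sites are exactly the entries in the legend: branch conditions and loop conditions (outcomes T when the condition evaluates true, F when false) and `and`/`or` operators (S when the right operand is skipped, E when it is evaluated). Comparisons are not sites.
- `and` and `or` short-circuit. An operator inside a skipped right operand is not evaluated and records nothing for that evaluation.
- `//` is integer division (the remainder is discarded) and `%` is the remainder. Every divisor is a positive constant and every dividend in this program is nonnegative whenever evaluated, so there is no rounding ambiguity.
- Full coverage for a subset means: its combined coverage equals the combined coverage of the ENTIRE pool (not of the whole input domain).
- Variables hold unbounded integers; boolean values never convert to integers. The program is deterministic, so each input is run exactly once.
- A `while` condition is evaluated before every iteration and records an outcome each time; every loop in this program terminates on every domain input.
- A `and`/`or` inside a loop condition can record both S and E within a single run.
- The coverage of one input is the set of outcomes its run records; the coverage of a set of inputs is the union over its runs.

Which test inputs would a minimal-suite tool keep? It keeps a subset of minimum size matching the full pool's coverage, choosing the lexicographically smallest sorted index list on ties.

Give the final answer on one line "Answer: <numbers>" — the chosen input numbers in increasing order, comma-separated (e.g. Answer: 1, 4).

input #1, k=12, z=6: outcomes B1=F, B2=F, B3=E, B4=T, B5=T, B6=F, B7=S, B8=T, B9=F
input #2, k=6, z=6: outcomes B1=F, B2=F, B3=E, B4=F, B6=F, B7=S, B8=T, B9=T
input #3, k=13, z=6: outcomes B1=F, B2=F, B3=E, B4=T, B5=T, B6=F, B7=S, B8=T, B9=F
input #4, k=10, z=6: outcomes B1=F, B2=F, B3=E, B4=T, B5=T, B6=F, B7=S, B8=T, B9=F
input #5, k=14, z=3: outcomes B1=F, B2=F, B3=E, B4=T, B5=F, B6=F, B7=S, B8=T, B9=F
input #6, k=3, z=4: outcomes B1=F, B2=F, B3=S, B4=F, B6=T, B7=E, B8=T, B9=T
input #7, k=2, z=4: outcomes B1=F, B2=F, B3=S, B4=F, B6=F, B7=E, B8=T, B9=T
input #8, k=6, z=7: outcomes B1=F, B2=F, B3=E, B4=T, B5=T, B6=F, B7=S, B8=T, B9=T
the full pool covers 15 outcomes: B1=F, B2=F, B3=S, B3=E, B4=T, B4=F, B5=T, B5=F, B6=T, B6=F, B7=S, B7=E, B8=T, B9=T, B9=F
checked all size-1 subsets: none covers 15 outcomes (max 9/15)
checked all size-2 subsets: none covers 15 outcomes (max 14/15)
at size 3, {1, 5, 6} reaches all 15 outcomes; every lexicographically earlier size-3 subset fails

Answer: 1, 5, 6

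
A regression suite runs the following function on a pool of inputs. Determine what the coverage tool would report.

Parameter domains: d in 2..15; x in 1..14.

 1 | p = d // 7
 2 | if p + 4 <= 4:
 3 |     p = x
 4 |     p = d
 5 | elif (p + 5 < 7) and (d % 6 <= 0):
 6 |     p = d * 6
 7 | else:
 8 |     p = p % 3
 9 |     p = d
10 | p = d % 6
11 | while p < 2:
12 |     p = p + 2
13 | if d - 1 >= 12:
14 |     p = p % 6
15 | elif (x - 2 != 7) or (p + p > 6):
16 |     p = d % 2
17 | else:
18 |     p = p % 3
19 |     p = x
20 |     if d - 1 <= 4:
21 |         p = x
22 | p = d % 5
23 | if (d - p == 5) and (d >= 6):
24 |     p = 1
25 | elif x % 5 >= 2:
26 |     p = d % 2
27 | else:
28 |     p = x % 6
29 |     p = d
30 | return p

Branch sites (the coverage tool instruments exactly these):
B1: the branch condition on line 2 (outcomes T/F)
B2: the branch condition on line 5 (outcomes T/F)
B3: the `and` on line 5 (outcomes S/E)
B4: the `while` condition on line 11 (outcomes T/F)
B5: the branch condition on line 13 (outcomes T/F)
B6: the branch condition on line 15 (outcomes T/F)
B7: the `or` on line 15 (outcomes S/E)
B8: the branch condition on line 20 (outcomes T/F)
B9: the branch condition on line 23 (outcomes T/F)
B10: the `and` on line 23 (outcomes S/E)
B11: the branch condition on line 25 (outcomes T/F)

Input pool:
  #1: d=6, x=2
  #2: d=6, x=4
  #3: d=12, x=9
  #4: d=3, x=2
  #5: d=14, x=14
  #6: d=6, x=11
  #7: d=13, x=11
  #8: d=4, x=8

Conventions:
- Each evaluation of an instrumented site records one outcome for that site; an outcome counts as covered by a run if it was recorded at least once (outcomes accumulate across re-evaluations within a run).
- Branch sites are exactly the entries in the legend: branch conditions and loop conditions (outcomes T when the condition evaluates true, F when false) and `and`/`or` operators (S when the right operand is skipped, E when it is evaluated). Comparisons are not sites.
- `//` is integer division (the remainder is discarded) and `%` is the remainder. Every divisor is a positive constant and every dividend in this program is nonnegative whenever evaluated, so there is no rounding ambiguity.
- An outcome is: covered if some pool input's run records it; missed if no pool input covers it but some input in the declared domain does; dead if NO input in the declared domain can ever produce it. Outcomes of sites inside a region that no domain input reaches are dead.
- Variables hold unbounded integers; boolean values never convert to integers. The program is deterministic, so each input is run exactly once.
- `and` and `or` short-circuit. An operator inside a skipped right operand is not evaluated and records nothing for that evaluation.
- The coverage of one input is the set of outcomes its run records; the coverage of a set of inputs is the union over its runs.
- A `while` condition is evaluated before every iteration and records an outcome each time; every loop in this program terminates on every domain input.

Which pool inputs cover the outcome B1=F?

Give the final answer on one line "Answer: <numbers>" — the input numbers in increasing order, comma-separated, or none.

input #1 (d=6, x=2): does not record B1=F
input #2 (d=6, x=4): does not record B1=F
input #3 (d=12, x=9): records B1=F
input #4 (d=3, x=2): does not record B1=F
input #5 (d=14, x=14): records B1=F
input #6 (d=6, x=11): does not record B1=F
input #7 (d=13, x=11): records B1=F
input #8 (d=4, x=8): does not record B1=F

Answer: 3, 5, 7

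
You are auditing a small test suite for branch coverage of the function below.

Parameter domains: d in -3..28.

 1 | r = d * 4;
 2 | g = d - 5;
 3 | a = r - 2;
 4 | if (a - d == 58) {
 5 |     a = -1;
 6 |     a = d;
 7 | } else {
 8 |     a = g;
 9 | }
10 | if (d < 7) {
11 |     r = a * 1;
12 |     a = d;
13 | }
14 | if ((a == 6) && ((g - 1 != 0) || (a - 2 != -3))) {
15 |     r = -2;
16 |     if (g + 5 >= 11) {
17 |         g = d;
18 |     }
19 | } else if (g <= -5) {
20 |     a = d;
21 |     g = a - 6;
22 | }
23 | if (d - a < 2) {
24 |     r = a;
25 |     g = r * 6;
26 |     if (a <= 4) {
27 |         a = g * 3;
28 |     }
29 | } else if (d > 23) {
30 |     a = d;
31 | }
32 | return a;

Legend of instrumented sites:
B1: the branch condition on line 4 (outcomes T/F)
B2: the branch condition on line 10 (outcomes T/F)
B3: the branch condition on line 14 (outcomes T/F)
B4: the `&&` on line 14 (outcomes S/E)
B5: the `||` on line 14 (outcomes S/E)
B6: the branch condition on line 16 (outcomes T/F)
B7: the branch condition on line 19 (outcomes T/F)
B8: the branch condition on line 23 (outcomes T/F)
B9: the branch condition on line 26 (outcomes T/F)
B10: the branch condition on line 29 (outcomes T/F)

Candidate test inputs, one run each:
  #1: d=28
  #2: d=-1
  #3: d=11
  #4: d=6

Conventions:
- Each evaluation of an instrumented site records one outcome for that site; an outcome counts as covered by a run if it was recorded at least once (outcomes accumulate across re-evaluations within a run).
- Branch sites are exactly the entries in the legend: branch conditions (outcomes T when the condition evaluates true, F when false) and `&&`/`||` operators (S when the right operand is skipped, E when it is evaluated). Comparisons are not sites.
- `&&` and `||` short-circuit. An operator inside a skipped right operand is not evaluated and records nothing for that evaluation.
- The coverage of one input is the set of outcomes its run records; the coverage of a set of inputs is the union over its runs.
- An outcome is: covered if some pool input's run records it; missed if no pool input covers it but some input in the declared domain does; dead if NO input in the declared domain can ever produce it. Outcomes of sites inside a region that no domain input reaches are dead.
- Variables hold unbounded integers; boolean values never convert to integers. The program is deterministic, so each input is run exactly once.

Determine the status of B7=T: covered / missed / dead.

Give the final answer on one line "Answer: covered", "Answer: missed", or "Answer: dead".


B7=T is recorded by pool input(s) 2 -> covered
Answer: covered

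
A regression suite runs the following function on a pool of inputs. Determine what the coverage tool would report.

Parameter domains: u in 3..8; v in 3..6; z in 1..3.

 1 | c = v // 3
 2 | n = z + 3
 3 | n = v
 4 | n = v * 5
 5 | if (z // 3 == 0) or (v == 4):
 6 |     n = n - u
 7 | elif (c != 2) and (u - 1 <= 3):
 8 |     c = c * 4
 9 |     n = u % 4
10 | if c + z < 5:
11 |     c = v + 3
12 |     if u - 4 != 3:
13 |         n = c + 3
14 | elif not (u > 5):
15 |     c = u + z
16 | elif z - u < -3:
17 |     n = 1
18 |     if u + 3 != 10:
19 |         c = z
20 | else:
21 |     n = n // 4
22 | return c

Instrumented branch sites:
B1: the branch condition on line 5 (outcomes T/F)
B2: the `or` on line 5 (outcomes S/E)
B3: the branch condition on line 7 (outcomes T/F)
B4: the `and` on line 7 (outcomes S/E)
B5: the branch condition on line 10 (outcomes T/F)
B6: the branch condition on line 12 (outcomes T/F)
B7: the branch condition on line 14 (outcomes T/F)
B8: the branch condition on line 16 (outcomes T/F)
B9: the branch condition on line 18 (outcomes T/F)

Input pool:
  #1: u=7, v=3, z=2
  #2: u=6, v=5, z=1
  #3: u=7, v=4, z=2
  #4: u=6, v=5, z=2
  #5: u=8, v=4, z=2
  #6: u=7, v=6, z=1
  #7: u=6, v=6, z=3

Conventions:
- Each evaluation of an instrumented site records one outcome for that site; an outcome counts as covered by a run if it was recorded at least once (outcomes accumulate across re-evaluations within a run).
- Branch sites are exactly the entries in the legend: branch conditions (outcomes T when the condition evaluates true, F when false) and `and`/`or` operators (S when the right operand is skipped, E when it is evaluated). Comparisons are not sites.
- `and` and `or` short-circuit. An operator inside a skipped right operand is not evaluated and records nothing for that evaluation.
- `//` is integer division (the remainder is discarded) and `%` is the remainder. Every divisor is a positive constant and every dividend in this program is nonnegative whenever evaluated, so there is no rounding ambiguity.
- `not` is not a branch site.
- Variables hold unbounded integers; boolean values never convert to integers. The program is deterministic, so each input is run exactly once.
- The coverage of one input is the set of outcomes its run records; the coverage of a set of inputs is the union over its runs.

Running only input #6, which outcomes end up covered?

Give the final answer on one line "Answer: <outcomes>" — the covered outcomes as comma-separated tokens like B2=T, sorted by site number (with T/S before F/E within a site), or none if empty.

Running input #6 (u=7, v=6, z=1), event by event:
  B2->S, B1->T, B5->T, B6->F
distinct outcomes covered: B1=T, B2=S, B5=T, B6=F

Answer: B1=T, B2=S, B5=T, B6=F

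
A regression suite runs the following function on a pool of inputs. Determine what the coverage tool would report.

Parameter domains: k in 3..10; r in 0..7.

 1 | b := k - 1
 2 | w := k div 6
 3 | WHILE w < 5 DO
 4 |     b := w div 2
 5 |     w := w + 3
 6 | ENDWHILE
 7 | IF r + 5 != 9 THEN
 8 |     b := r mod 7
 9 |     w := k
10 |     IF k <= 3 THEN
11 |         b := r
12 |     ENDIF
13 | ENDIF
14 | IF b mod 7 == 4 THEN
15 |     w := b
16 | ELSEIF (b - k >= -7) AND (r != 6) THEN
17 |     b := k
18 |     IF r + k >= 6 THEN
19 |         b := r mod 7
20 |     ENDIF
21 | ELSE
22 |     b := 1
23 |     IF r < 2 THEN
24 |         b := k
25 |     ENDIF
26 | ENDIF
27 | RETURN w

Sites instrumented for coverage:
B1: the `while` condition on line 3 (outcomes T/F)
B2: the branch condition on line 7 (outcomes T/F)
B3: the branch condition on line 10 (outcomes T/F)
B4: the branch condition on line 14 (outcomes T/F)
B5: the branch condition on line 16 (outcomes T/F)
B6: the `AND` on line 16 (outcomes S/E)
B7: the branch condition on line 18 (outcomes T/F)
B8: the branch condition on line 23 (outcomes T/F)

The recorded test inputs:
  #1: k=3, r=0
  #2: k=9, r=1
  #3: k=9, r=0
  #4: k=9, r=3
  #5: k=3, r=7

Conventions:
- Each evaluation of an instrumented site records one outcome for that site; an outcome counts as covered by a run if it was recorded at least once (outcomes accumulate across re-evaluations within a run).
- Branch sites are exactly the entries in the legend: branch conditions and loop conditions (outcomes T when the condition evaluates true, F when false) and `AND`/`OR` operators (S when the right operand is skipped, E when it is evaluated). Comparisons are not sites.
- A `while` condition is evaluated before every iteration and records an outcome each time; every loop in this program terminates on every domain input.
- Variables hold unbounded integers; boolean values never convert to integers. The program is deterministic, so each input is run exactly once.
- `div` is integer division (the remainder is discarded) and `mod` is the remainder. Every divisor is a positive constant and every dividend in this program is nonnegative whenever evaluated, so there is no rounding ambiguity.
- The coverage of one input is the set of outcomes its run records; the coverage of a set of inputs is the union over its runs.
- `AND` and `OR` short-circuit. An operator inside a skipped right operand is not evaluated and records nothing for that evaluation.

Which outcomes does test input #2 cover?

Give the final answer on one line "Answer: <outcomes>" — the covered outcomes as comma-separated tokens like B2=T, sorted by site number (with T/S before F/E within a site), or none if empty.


Tracing the run of input #2 (k=9, r=1):
  B1->T, B1->T, B1->F, B2->T, B3->F, B4->F, B6->S, B5->F, B8->T
deduplicating events, the covered set is: B1=T, B1=F, B2=T, B3=F, B4=F, B5=F, B6=S, B8=T
Answer: B1=T, B1=F, B2=T, B3=F, B4=F, B5=F, B6=S, B8=T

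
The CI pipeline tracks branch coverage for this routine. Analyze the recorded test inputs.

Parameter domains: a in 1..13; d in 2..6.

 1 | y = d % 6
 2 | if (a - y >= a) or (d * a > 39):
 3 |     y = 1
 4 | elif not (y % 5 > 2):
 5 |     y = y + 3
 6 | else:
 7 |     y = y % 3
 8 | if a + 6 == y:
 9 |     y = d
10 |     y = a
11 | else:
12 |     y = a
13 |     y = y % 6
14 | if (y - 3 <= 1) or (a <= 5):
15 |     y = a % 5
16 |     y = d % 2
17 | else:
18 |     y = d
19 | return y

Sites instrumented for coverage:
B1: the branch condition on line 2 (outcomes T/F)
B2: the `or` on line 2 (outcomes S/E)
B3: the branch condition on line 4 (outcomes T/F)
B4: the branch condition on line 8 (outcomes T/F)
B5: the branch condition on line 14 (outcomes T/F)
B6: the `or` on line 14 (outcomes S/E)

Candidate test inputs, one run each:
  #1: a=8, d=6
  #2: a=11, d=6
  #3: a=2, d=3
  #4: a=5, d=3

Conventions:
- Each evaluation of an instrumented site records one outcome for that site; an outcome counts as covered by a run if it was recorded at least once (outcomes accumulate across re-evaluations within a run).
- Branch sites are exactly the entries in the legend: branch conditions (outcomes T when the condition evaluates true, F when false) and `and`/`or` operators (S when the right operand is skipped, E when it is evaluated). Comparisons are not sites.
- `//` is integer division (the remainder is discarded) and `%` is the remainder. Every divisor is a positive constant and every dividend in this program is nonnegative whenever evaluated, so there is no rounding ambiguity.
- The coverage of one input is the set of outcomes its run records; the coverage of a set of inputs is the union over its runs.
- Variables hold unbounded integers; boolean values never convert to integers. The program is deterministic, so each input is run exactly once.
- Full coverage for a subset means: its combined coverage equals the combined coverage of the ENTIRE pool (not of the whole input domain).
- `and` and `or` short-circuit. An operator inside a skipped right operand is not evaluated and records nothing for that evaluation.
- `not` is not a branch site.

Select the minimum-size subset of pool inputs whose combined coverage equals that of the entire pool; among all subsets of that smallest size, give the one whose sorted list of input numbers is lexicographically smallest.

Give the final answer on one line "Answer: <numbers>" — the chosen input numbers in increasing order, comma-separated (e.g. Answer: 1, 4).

input #1, a=8, d=6: events B2->S, B1->T, B4->F, B6->S, B5->T; outcomes B1=T, B2=S, B4=F, B5=T, B6=S
input #2, a=11, d=6: events B2->S, B1->T, B4->F, B6->E, B5->F; outcomes B1=T, B2=S, B4=F, B5=F, B6=E
input #3, a=2, d=3: events B2->E, B1->F, B3->F, B4->F, B6->S, B5->T; outcomes B1=F, B2=E, B3=F, B4=F, B5=T, B6=S
input #4, a=5, d=3: events B2->E, B1->F, B3->F, B4->F, B6->E, B5->T; outcomes B1=F, B2=E, B3=F, B4=F, B5=T, B6=E
union over all inputs: B1=T, B1=F, B2=S, B2=E, B3=F, B4=F, B5=T, B5=F, B6=S, B6=E (10 outcomes)
checked all size-1 subsets: none covers 10 outcomes (max 6/10)
at size 2, {2, 3} reaches all 10 outcomes; every lexicographically earlier size-2 subset fails

Answer: 2, 3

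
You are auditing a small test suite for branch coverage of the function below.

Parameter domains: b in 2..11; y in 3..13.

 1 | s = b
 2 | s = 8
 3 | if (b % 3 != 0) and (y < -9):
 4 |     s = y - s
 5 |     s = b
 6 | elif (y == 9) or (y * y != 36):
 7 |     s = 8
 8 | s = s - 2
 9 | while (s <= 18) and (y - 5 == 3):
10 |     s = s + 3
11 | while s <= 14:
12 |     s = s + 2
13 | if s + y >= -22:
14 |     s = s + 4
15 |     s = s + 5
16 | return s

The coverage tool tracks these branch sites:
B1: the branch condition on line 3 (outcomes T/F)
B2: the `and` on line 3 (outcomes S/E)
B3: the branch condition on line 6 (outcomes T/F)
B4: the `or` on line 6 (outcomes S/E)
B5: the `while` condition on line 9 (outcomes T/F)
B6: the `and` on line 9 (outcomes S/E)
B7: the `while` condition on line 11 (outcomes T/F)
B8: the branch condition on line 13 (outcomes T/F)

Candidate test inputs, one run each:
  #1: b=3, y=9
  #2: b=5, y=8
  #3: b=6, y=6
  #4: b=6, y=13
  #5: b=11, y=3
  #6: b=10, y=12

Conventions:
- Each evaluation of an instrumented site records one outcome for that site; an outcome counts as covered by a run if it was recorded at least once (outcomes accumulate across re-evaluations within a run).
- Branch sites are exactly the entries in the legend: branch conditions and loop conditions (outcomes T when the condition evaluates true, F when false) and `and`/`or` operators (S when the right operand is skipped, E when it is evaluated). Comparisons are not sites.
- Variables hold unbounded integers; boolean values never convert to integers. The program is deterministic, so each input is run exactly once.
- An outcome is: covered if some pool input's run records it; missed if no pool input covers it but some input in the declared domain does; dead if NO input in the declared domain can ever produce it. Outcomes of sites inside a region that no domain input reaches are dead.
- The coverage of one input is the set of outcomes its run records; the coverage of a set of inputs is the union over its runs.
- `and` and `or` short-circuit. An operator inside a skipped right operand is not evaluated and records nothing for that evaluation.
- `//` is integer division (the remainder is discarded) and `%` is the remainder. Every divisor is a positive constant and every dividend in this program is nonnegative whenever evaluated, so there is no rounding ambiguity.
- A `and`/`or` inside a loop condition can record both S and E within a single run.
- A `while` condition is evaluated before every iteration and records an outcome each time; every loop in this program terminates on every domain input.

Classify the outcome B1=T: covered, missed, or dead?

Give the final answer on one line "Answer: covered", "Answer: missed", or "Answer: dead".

no pool input records B1=T
checking all 110 inputs in the declared domain: B1=T is never recorded -> dead

Answer: dead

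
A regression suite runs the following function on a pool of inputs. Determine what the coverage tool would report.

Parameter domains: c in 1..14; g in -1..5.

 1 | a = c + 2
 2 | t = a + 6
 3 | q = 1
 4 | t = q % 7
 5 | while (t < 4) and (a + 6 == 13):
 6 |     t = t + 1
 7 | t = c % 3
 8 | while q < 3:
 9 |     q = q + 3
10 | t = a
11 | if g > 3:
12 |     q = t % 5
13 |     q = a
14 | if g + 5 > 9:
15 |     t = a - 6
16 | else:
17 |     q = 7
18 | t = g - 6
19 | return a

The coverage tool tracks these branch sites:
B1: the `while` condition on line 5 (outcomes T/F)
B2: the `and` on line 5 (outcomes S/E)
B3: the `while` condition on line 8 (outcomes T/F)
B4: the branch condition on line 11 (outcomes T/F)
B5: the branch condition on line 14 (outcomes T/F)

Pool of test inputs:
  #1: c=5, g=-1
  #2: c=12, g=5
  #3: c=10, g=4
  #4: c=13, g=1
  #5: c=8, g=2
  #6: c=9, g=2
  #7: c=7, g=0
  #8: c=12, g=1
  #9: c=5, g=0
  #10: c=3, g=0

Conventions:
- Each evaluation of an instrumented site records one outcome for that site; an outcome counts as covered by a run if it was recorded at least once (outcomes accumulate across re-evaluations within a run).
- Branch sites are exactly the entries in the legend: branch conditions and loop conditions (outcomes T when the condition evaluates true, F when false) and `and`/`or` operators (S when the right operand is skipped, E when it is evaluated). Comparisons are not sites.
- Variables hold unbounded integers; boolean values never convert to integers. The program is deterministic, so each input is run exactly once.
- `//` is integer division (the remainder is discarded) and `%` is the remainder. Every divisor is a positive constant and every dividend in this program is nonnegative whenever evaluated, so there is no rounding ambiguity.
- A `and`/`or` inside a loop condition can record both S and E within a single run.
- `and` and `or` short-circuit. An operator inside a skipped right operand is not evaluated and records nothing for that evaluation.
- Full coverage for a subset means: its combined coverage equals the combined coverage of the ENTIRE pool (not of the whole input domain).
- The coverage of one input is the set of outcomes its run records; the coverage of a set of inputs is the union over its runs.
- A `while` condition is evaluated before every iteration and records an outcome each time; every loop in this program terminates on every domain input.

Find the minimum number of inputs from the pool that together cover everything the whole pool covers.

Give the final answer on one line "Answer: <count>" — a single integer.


input #1 (c=5, g=-1): events B2->E, B1->T, B2->E, B1->T, B2->E, B1->T, B2->S, B1->F, B3->T, B3->F, B4->F, B5->F; covers B1=T, B1=F, B2=S, B2=E, B3=T, B3=F, B4=F, B5=F
input #2 (c=12, g=5): events B2->E, B1->F, B3->T, B3->F, B4->T, B5->T; covers B1=F, B2=E, B3=T, B3=F, B4=T, B5=T
input #3 (c=10, g=4): events B2->E, B1->F, B3->T, B3->F, B4->T, B5->F; covers B1=F, B2=E, B3=T, B3=F, B4=T, B5=F
input #4 (c=13, g=1): events B2->E, B1->F, B3->T, B3->F, B4->F, B5->F; covers B1=F, B2=E, B3=T, B3=F, B4=F, B5=F
input #5 (c=8, g=2): events B2->E, B1->F, B3->T, B3->F, B4->F, B5->F; covers B1=F, B2=E, B3=T, B3=F, B4=F, B5=F
input #6 (c=9, g=2): events B2->E, B1->F, B3->T, B3->F, B4->F, B5->F; covers B1=F, B2=E, B3=T, B3=F, B4=F, B5=F
input #7 (c=7, g=0): events B2->E, B1->F, B3->T, B3->F, B4->F, B5->F; covers B1=F, B2=E, B3=T, B3=F, B4=F, B5=F
input #8 (c=12, g=1): events B2->E, B1->F, B3->T, B3->F, B4->F, B5->F; covers B1=F, B2=E, B3=T, B3=F, B4=F, B5=F
input #9 (c=5, g=0): events B2->E, B1->T, B2->E, B1->T, B2->E, B1->T, B2->S, B1->F, B3->T, B3->F, B4->F, B5->F; covers B1=T, B1=F, B2=S, B2=E, B3=T, B3=F, B4=F, B5=F
input #10 (c=3, g=0): events B2->E, B1->F, B3->T, B3->F, B4->F, B5->F; covers B1=F, B2=E, B3=T, B3=F, B4=F, B5=F
together the pool reaches 10 outcomes: B1=T, B1=F, B2=S, B2=E, B3=T, B3=F, B4=T, B4=F, B5=T, B5=F
size 1 is not enough: best union over all size-1 subsets is 8/10
the canonical winner is {1, 2}: size 2, full 10-outcome coverage, earliest index list among size-2 covers
Answer: 2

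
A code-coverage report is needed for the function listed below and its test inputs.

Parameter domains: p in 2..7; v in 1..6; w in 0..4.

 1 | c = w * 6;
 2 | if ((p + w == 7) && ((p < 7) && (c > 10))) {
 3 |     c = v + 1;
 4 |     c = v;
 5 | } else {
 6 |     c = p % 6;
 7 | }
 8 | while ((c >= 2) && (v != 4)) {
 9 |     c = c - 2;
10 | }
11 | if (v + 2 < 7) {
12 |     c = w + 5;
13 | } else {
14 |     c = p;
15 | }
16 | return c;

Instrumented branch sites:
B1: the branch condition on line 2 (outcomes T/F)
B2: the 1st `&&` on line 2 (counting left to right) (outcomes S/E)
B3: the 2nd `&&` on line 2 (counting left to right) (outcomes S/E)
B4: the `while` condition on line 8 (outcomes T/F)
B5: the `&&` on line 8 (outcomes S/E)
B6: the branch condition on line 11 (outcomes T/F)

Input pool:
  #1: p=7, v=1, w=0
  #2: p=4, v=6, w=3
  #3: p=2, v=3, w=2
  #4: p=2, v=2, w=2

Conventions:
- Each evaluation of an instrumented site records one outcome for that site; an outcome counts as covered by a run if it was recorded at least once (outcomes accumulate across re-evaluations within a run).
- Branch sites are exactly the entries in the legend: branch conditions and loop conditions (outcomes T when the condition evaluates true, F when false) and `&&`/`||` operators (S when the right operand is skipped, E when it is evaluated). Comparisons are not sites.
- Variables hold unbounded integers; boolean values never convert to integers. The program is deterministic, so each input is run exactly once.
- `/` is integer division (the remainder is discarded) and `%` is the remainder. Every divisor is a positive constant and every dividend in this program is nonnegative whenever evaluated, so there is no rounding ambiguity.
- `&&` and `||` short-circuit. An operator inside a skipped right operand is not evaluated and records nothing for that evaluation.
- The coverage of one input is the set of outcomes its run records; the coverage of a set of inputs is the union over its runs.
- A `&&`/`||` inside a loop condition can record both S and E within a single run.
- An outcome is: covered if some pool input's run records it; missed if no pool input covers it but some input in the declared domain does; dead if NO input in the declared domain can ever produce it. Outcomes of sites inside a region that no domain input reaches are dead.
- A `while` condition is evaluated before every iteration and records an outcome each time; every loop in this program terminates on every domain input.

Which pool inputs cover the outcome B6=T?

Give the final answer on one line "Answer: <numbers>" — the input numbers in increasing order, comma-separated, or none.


input #1 (p=7, v=1, w=0): covers B6=T
input #2 (p=4, v=6, w=3): misses B6=T
input #3 (p=2, v=3, w=2): covers B6=T
input #4 (p=2, v=2, w=2): covers B6=T
Answer: 1, 3, 4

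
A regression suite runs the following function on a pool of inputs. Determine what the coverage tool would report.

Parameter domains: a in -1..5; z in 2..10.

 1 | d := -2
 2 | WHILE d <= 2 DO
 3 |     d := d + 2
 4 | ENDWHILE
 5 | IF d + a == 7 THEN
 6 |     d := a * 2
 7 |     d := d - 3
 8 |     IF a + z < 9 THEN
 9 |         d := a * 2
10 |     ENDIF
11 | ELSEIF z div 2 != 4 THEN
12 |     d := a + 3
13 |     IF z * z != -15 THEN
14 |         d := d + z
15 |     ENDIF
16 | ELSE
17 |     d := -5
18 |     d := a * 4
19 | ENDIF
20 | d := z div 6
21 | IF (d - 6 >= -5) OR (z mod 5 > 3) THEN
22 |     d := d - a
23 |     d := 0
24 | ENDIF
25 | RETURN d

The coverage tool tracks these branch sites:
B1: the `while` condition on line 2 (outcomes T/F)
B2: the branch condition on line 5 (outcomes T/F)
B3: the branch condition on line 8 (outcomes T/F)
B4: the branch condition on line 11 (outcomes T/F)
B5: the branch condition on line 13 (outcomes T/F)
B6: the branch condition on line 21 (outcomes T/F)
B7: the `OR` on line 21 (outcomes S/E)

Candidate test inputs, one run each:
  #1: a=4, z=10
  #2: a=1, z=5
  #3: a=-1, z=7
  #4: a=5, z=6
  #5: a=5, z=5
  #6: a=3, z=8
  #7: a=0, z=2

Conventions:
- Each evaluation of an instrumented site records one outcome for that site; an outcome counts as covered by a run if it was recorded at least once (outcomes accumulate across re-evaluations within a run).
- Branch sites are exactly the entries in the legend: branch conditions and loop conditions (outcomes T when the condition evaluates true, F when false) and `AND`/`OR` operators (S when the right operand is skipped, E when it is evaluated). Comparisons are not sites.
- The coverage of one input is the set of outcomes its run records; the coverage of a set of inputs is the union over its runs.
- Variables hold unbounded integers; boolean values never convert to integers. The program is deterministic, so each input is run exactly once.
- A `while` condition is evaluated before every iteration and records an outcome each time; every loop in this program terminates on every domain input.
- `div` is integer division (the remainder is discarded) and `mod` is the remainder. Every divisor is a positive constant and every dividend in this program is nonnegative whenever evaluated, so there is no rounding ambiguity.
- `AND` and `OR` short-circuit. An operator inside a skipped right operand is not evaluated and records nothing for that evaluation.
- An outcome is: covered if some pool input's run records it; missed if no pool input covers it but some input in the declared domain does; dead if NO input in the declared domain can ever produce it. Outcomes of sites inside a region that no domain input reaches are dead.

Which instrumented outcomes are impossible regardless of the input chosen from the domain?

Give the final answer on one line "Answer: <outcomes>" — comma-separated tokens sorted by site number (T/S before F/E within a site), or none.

exhaustive pass over the 63-input domain:
  B5=F: never recorded by any domain input -> dead
  reachable outcomes have witnesses, e.g. B1=T (e.g. a=-1, z=2), B1=F (e.g. a=-1, z=2), B2=T (e.g. a=3, z=2), B2=F (e.g. a=-1, z=2)

Answer: B5=F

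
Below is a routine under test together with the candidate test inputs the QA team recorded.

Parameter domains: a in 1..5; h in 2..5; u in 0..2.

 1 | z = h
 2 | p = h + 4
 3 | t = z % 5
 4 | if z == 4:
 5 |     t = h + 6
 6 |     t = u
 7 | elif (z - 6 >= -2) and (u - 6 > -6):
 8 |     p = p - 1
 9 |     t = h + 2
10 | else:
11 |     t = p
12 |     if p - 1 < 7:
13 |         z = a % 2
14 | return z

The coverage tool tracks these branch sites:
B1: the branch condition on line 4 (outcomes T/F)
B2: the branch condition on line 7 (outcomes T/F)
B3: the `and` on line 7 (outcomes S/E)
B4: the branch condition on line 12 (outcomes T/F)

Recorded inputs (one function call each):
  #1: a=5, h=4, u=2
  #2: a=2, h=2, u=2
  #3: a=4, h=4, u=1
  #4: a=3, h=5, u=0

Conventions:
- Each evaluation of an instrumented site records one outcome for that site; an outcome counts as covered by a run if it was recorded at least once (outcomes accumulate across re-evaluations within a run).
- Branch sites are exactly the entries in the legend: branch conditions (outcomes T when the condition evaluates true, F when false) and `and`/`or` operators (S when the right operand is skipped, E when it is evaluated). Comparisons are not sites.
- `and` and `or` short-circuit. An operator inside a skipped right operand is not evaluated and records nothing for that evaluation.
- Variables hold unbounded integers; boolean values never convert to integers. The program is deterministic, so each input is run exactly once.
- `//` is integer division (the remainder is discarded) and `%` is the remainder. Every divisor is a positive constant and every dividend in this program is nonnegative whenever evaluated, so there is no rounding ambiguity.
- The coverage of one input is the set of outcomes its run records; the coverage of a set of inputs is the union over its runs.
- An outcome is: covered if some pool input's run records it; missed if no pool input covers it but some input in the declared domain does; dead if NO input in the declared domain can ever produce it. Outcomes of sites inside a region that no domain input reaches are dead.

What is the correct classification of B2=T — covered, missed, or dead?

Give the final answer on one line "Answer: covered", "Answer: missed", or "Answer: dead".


no pool input records B2=T
but domain input (a=1, h=5, u=1) does record it -> reachable, so missed
Answer: missed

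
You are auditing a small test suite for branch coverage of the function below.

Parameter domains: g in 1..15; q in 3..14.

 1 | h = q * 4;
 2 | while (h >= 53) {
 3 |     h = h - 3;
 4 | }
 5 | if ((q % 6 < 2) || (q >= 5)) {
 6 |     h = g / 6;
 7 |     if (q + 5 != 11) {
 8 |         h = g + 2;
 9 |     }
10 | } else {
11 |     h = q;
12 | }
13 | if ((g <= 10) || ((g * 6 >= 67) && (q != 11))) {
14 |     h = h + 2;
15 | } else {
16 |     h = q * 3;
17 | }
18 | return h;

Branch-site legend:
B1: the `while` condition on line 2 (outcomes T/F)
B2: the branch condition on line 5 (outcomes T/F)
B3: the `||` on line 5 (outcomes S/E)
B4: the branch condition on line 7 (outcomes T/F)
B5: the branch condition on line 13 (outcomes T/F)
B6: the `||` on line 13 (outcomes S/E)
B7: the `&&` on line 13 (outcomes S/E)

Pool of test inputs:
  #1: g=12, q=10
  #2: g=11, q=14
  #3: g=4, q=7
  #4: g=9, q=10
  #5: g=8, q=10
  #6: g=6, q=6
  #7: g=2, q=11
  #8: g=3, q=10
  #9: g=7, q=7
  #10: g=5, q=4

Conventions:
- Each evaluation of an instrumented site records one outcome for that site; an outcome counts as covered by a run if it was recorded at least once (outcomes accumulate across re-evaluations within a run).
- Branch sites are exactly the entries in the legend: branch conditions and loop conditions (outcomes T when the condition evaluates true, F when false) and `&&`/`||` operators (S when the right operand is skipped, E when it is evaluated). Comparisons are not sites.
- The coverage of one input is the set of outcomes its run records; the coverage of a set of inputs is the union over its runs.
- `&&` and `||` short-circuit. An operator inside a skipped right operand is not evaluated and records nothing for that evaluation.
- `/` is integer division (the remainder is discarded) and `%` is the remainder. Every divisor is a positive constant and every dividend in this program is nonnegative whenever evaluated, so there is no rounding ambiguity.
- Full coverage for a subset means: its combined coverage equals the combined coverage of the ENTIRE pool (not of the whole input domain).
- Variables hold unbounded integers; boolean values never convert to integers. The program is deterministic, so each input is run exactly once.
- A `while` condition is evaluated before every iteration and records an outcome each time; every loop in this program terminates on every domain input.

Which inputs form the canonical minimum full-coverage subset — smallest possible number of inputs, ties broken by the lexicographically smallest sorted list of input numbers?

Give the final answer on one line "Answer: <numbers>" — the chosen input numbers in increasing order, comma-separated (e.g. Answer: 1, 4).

run #1 (g=12, q=10) runs B1->F, B3->E, B2->T, B4->T, B6->E, B7->E, B5->T; records B1=F, B2=T, B3=E, B4=T, B5=T, B6=E, B7=E
run #2 (g=11, q=14) runs B1->T, B1->T, B1->F, B3->E, B2->T, B4->T, B6->E, B7->S, B5->F; records B1=T, B1=F, B2=T, B3=E, B4=T, B5=F, B6=E, B7=S
run #3 (g=4, q=7) runs B1->F, B3->S, B2->T, B4->T, B6->S, B5->T; records B1=F, B2=T, B3=S, B4=T, B5=T, B6=S
run #4 (g=9, q=10) runs B1->F, B3->E, B2->T, B4->T, B6->S, B5->T; records B1=F, B2=T, B3=E, B4=T, B5=T, B6=S
run #5 (g=8, q=10) runs B1->F, B3->E, B2->T, B4->T, B6->S, B5->T; records B1=F, B2=T, B3=E, B4=T, B5=T, B6=S
run #6 (g=6, q=6) runs B1->F, B3->S, B2->T, B4->F, B6->S, B5->T; records B1=F, B2=T, B3=S, B4=F, B5=T, B6=S
run #7 (g=2, q=11) runs B1->F, B3->E, B2->T, B4->T, B6->S, B5->T; records B1=F, B2=T, B3=E, B4=T, B5=T, B6=S
run #8 (g=3, q=10) runs B1->F, B3->E, B2->T, B4->T, B6->S, B5->T; records B1=F, B2=T, B3=E, B4=T, B5=T, B6=S
run #9 (g=7, q=7) runs B1->F, B3->S, B2->T, B4->T, B6->S, B5->T; records B1=F, B2=T, B3=S, B4=T, B5=T, B6=S
run #10 (g=5, q=4) runs B1->F, B3->E, B2->F, B6->S, B5->T; records B1=F, B2=F, B3=E, B5=T, B6=S
together the pool reaches 14 outcomes: B1=T, B1=F, B2=T, B2=F, B3=S, B3=E, B4=T, B4=F, B5=T, B5=F, B6=S, B6=E, B7=S, B7=E
checked all size-1 subsets: none covers 14 outcomes (max 8/14)
checked all size-2 subsets: none covers 14 outcomes (max 12/14)
checked all size-3 subsets: none covers 14 outcomes (max 13/14)
at size 4, {1, 2, 6, 10} reaches all 14 outcomes; every lexicographically earlier size-4 subset fails

Answer: 1, 2, 6, 10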